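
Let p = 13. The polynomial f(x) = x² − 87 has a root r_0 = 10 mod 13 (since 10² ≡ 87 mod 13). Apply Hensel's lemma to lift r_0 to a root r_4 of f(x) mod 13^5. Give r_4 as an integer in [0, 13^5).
r_4 = 177603 (mod 371293)

Hensel's recurrence: r_{i+1} = r_i − f(r_i)·(f′(r_i))^{-1} mod 13^{i+2}, with f′(x) = 2x. Iterate:
  r_0 = 10 (mod 13)
  r_1 = 153 (mod 169)
  r_2 = 1843 (mod 2197)
  r_3 = 6237 (mod 28561)
  r_4 = 177603 (mod 371293)
Final: r_4 = 177603, and one checks f(r_4) ≡ 0 mod 13^5.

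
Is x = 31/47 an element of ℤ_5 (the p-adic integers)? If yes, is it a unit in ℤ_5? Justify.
x ∈ ℤ_5^× (unit); v_5(x) = 0

ℤ_5 = {x ∈ ℚ_5 : v_5(x) ≥ 0} and ℤ_5^× = {x ∈ ℤ_5 : v_5(x) = 0}. Here v_5(31/47) = v_5(num) − v_5(den) = 0; compare against these criteria.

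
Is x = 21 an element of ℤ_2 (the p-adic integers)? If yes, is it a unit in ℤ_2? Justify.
x ∈ ℤ_2^× (unit); v_2(x) = 0

ℤ_2 = {x ∈ ℚ_2 : v_2(x) ≥ 0} and ℤ_2^× = {x ∈ ℤ_2 : v_2(x) = 0}. Here v_2(21) = v_2(num) − v_2(den) = 0; compare against these criteria.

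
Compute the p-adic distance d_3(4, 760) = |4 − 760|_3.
d_3(4, 760) = 1/27

Step 1 — x − y = 4 − 760 = -756. Step 2 — v_3(-756) = 3 (factor: -756 = −(3^3 · 28); the sign does not affect v_p). Step 3 — |x − y|_3 = 3^{-3} = 1/27.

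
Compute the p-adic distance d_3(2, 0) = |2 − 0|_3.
d_3(2, 0) = 1

Step 1 — x − y = 2 − 0 = 2. Step 2 — v_3(2) = 0 (factor: 2 = (3^0 · 2); the sign does not affect v_p). Step 3 — |x − y|_3 = 3^{0} = 1.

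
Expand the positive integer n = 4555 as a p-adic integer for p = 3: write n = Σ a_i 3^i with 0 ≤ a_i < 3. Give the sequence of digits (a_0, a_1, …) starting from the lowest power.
(a_0, a_1, …) = (1, 0, 2, 0, 2, 0, 0, 2)

Repeated division by 3 gives the digits low-to-high: 4555 = 1 + 2·3^2 + 2·3^4 + 2·3^7. Digit sequence: (1, 0, 2, 0, 2, 0, 0, 2).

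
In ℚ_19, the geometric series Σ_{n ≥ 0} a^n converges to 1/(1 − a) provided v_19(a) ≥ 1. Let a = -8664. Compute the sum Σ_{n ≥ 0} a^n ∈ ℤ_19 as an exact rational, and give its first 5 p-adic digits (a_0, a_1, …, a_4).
Σ a^n = 1/(1 − a) = 1/8665;  first 5 digits = (1, 0, 14, 17, 5)

v_19(a) = 2 ≥ 1, so the series converges in ℤ_19 to 1/(1 − a) = 1/(1 − (-8664)) = 1/8665. Expand this rational in ℤ_19: compute digits iteratively via d_i = x_i mod 19, x_{i+1} = (x_i − d_i)/19. The first 5 digits are (1, 0, 14, 17, 5).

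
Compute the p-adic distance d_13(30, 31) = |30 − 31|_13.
d_13(30, 31) = 1

Step 1 — x − y = 30 − 31 = -1. Step 2 — v_13(-1) = 0 (factor: -1 = −(13^0 · 1); the sign does not affect v_p). Step 3 — |x − y|_13 = 13^{0} = 1.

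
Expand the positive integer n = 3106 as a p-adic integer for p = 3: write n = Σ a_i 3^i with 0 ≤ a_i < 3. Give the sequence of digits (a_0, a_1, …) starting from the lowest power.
(a_0, a_1, …) = (1, 0, 0, 1, 2, 0, 1, 1)

Repeated division by 3 gives the digits low-to-high: 3106 = 1 + 1·3^3 + 2·3^4 + 1·3^6 + 1·3^7. Digit sequence: (1, 0, 0, 1, 2, 0, 1, 1).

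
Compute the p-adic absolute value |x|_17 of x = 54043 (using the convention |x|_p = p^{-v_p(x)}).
|54043|_17 = 1/4913

Step 1 — compute v_17(x) by factoring powers of 17 out of the numerator and denominator: v_17(54043) = 3. Step 2 — apply |x|_p = p^{-v_p(x)} = 17^{-3} = 1/4913.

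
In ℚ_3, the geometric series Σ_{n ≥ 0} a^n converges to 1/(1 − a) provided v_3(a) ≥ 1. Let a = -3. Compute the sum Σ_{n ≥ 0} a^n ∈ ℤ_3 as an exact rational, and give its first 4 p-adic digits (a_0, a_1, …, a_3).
Σ a^n = 1/(1 − a) = 1/4;  first 4 digits = (1, 2, 0, 2)

v_3(a) = 1 ≥ 1, so the series converges in ℤ_3 to 1/(1 − a) = 1/(1 − (-3)) = 1/4. Expand this rational in ℤ_3: compute digits iteratively via d_i = x_i mod 3, x_{i+1} = (x_i − d_i)/3. The first 4 digits are (1, 2, 0, 2).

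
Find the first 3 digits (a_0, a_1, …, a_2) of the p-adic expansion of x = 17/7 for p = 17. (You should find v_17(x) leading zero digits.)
(a_0, …, a_2) = (0, 5, 7)

v_17(17/7) = 1, so a_0 = ... = a_0 = 0. Factor out: x = 17^1 · u with u = 1/7 a unit in ℤ_17. Expand u iteratively via a_{v+i} = u_i mod 17, u_{i+1} = (u_i − a_{v+i})/17:
  u_0 = 1/7;  a_1 = 5;  u_1 = (u_0 − 5)/17 = -2/7
  u_1 = -2/7;  a_2 = 7;  u_2 = (u_1 − 7)/17 = -3/7
Digits: (0, 5, 7).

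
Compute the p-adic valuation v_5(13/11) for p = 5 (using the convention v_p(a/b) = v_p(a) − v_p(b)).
v_5(13/11) = 0

Factor powers of 5 from the numerator and denominator of the reduced fraction: 13 = 5^0 · 13 and 11 = 5^0 · 11. Apply v_p(a/b) = v_p(a) − v_p(b): v_5(13/11) = 0 − 0 = 0.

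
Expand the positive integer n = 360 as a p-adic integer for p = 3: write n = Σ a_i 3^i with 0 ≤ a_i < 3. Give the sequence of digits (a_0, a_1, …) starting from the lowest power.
(a_0, a_1, …) = (0, 0, 1, 1, 1, 1)

Repeated division by 3 gives the digits low-to-high: 360 = 1·3^2 + 1·3^3 + 1·3^4 + 1·3^5. Digit sequence: (0, 0, 1, 1, 1, 1).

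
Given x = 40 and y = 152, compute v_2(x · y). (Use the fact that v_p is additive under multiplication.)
v_2(6080) = 6

v_p(x) = 3 (factor: 40 = 2^3 · 5); v_p(y) = 3 (factor: 152 = 2^3 · 19). Additivity: v_p(xy) = v_p(x) + v_p(y) = 3 + 3 = 6. (Direct check: xy = 6080 = 2^6 · (95).)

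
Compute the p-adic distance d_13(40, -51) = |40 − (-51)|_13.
d_13(40, -51) = 1/13

Step 1 — x − y = 40 − (-51) = 91. Step 2 — v_13(91) = 1 (factor: 91 = (13^1 · 7); the sign does not affect v_p). Step 3 — |x − y|_13 = 13^{-1} = 1/13.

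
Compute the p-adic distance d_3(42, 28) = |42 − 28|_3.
d_3(42, 28) = 1

Step 1 — x − y = 42 − 28 = 14. Step 2 — v_3(14) = 0 (factor: 14 = (3^0 · 14); the sign does not affect v_p). Step 3 — |x − y|_3 = 3^{0} = 1.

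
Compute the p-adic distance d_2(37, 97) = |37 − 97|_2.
d_2(37, 97) = 1/4

Step 1 — x − y = 37 − 97 = -60. Step 2 — v_2(-60) = 2 (factor: -60 = −(2^2 · 15); the sign does not affect v_p). Step 3 — |x − y|_2 = 2^{-2} = 1/4.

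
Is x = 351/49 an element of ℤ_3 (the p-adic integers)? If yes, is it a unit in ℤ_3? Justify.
x ∈ ℤ_3 but not a unit; v_3(x) = 3 > 0

ℤ_3 = {x ∈ ℚ_3 : v_3(x) ≥ 0} and ℤ_3^× = {x ∈ ℤ_3 : v_3(x) = 0}. Here v_3(351/49) = v_3(num) − v_3(den) = 3; compare against these criteria.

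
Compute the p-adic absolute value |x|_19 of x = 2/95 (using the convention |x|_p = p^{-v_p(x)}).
|2/95|_19 = 19

Step 1 — compute v_19(x) by factoring powers of 19 out of the numerator and denominator: v_19(2/95) = -1. Step 2 — apply |x|_p = p^{-v_p(x)} = 19^{1} = 19.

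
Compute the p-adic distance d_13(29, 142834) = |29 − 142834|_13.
d_13(29, 142834) = 1/28561

Step 1 — x − y = 29 − 142834 = -142805. Step 2 — v_13(-142805) = 4 (factor: -142805 = −(13^4 · 5); the sign does not affect v_p). Step 3 — |x − y|_13 = 13^{-4} = 1/28561.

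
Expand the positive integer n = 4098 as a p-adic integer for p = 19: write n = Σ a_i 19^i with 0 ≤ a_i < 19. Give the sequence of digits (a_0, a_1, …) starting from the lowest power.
(a_0, a_1, …) = (13, 6, 11)

Repeated division by 19 gives the digits low-to-high: 4098 = 13 + 6·19^1 + 11·19^2. Digit sequence: (13, 6, 11).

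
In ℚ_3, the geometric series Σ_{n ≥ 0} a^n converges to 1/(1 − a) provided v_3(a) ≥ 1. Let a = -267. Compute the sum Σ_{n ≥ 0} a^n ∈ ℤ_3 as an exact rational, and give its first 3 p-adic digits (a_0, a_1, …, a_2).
Σ a^n = 1/(1 − a) = 1/268;  first 3 digits = (1, 1, 1)

v_3(a) = 1 ≥ 1, so the series converges in ℤ_3 to 1/(1 − a) = 1/(1 − (-267)) = 1/268. Expand this rational in ℤ_3: compute digits iteratively via d_i = x_i mod 3, x_{i+1} = (x_i − d_i)/3. The first 3 digits are (1, 1, 1).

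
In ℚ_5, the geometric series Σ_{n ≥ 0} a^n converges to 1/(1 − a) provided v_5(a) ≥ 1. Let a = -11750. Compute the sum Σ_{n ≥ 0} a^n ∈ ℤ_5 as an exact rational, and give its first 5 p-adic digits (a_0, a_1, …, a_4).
Σ a^n = 1/(1 − a) = 1/11751;  first 5 digits = (1, 0, 0, 1, 1)

v_5(a) = 3 ≥ 1, so the series converges in ℤ_5 to 1/(1 − a) = 1/(1 − (-11750)) = 1/11751. Expand this rational in ℤ_5: compute digits iteratively via d_i = x_i mod 5, x_{i+1} = (x_i − d_i)/5. The first 5 digits are (1, 0, 0, 1, 1).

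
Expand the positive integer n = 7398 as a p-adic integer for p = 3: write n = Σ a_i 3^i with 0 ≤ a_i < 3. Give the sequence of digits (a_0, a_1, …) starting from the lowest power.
(a_0, a_1, …) = (0, 0, 0, 1, 1, 0, 1, 0, 1)

Repeated division by 3 gives the digits low-to-high: 7398 = 1·3^3 + 1·3^4 + 1·3^6 + 1·3^8. Digit sequence: (0, 0, 0, 1, 1, 0, 1, 0, 1).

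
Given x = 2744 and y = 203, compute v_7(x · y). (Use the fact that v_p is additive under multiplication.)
v_7(557032) = 4

v_p(x) = 3 (factor: 2744 = 7^3 · 8); v_p(y) = 1 (factor: 203 = 7^1 · 29). Additivity: v_p(xy) = v_p(x) + v_p(y) = 3 + 1 = 4. (Direct check: xy = 557032 = 7^4 · (232).)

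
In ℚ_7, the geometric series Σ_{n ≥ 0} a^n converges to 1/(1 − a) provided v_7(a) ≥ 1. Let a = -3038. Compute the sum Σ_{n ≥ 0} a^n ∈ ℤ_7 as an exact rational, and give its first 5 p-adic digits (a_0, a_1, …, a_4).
Σ a^n = 1/(1 − a) = 1/3039;  first 5 digits = (1, 0, 1, 5, 6)

v_7(a) = 2 ≥ 1, so the series converges in ℤ_7 to 1/(1 − a) = 1/(1 − (-3038)) = 1/3039. Expand this rational in ℤ_7: compute digits iteratively via d_i = x_i mod 7, x_{i+1} = (x_i − d_i)/7. The first 5 digits are (1, 0, 1, 5, 6).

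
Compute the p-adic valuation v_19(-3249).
v_19(-3249) = 2

v_19(n) is the largest exponent k such that 19^k divides n. Factor out: -3249 = -19^2 · 9. (Sign doesn't affect v_p.) So v_19(-3249) = 2.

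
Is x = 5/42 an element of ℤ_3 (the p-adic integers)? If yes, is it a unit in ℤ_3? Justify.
x ∉ ℤ_3 (v_3(x) = -1 < 0)

ℤ_3 = {x ∈ ℚ_3 : v_3(x) ≥ 0} and ℤ_3^× = {x ∈ ℤ_3 : v_3(x) = 0}. Here v_3(5/42) = v_3(num) − v_3(den) = -1; compare against these criteria.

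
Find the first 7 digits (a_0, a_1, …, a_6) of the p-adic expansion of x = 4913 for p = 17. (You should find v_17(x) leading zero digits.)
(a_0, …, a_6) = (0, 0, 0, 1, 0, 0, 0)

v_17(4913) = 3, so a_0 = ... = a_2 = 0. Factor out: x = 17^3 · u with u = 1 a unit in ℤ_17. Expand u iteratively via a_{v+i} = u_i mod 17, u_{i+1} = (u_i − a_{v+i})/17:
  u_0 = 1;  a_3 = 1;  u_1 = (u_0 − 1)/17 = 0
  u_1 = 0;  a_4 = 0;  u_2 = (u_1 − 0)/17 = 0
  u_2 = 0;  a_5 = 0;  u_3 = (u_2 − 0)/17 = 0
  u_3 = 0;  a_6 = 0;  u_4 = (u_3 − 0)/17 = 0
Digits: (0, 0, 0, 1, 0, 0, 0).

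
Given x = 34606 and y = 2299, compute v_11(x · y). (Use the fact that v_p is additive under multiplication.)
v_11(79559194) = 5

v_p(x) = 3 (factor: 34606 = 11^3 · 26); v_p(y) = 2 (factor: 2299 = 11^2 · 19). Additivity: v_p(xy) = v_p(x) + v_p(y) = 3 + 2 = 5. (Direct check: xy = 79559194 = 11^5 · (494).)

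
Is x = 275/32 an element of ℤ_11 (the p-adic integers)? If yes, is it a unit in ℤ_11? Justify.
x ∈ ℤ_11 but not a unit; v_11(x) = 1 > 0

ℤ_11 = {x ∈ ℚ_11 : v_11(x) ≥ 0} and ℤ_11^× = {x ∈ ℤ_11 : v_11(x) = 0}. Here v_11(275/32) = v_11(num) − v_11(den) = 1; compare against these criteria.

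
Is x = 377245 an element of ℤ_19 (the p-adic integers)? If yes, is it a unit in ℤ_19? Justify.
x ∈ ℤ_19 but not a unit; v_19(x) = 3 > 0

ℤ_19 = {x ∈ ℚ_19 : v_19(x) ≥ 0} and ℤ_19^× = {x ∈ ℤ_19 : v_19(x) = 0}. Here v_19(377245) = v_19(num) − v_19(den) = 3; compare against these criteria.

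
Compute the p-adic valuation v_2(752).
v_2(752) = 4

v_2(n) is the largest exponent k such that 2^k divides n. Factor out: 752 = 2^4 · 47. (Sign doesn't affect v_p.) So v_2(752) = 4.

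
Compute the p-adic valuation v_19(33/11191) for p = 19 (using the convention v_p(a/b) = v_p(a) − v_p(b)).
v_19(33/11191) = -2

Factor powers of 19 from the numerator and denominator of the reduced fraction: 33 = 19^0 · 33 and 11191 = 19^2 · 31. Apply v_p(a/b) = v_p(a) − v_p(b): v_19(33/11191) = 0 − 2 = -2.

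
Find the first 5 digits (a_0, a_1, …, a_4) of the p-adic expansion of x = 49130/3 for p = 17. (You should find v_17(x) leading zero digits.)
(a_0, …, a_4) = (0, 0, 0, 9, 11)

v_17(49130/3) = 3, so a_0 = ... = a_2 = 0. Factor out: x = 17^3 · u with u = 10/3 a unit in ℤ_17. Expand u iteratively via a_{v+i} = u_i mod 17, u_{i+1} = (u_i − a_{v+i})/17:
  u_0 = 10/3;  a_3 = 9;  u_1 = (u_0 − 9)/17 = -1/3
  u_1 = -1/3;  a_4 = 11;  u_2 = (u_1 − 11)/17 = -2/3
Digits: (0, 0, 0, 9, 11).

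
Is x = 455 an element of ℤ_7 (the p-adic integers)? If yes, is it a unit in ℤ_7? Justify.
x ∈ ℤ_7 but not a unit; v_7(x) = 1 > 0

ℤ_7 = {x ∈ ℚ_7 : v_7(x) ≥ 0} and ℤ_7^× = {x ∈ ℤ_7 : v_7(x) = 0}. Here v_7(455) = v_7(num) − v_7(den) = 1; compare against these criteria.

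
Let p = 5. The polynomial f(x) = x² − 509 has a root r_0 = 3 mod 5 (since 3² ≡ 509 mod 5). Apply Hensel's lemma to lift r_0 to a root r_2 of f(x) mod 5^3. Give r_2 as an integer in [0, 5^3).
r_2 = 3 (mod 125)

Hensel's recurrence: r_{i+1} = r_i − f(r_i)·(f′(r_i))^{-1} mod 5^{i+2}, with f′(x) = 2x. Iterate:
  r_0 = 3 (mod 5)
  r_1 = 3 (mod 25)
  r_2 = 3 (mod 125)
Final: r_2 = 3, and one checks f(r_2) ≡ 0 mod 5^3.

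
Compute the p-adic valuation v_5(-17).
v_5(-17) = 0

v_5(n) is the largest exponent k such that 5^k divides n. Factor out: -17 = -5^0 · 17. (Sign doesn't affect v_p.) So v_5(-17) = 0.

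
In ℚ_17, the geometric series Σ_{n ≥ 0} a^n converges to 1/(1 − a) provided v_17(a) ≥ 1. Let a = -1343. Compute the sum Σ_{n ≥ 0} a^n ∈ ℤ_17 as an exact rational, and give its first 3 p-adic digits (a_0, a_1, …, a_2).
Σ a^n = 1/(1 − a) = 1/1344;  first 3 digits = (1, 6, 14)

v_17(a) = 1 ≥ 1, so the series converges in ℤ_17 to 1/(1 − a) = 1/(1 − (-1343)) = 1/1344. Expand this rational in ℤ_17: compute digits iteratively via d_i = x_i mod 17, x_{i+1} = (x_i − d_i)/17. The first 3 digits are (1, 6, 14).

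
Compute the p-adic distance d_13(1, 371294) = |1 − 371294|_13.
d_13(1, 371294) = 1/371293

Step 1 — x − y = 1 − 371294 = -371293. Step 2 — v_13(-371293) = 5 (factor: -371293 = −(13^5 · 1); the sign does not affect v_p). Step 3 — |x − y|_13 = 13^{-5} = 1/371293.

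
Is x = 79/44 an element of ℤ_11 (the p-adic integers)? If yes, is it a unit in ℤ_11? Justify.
x ∉ ℤ_11 (v_11(x) = -1 < 0)

ℤ_11 = {x ∈ ℚ_11 : v_11(x) ≥ 0} and ℤ_11^× = {x ∈ ℤ_11 : v_11(x) = 0}. Here v_11(79/44) = v_11(num) − v_11(den) = -1; compare against these criteria.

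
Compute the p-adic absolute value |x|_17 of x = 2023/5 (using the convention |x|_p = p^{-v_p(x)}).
|2023/5|_17 = 1/289

Step 1 — compute v_17(x) by factoring powers of 17 out of the numerator and denominator: v_17(2023/5) = 2. Step 2 — apply |x|_p = p^{-v_p(x)} = 17^{-2} = 1/289.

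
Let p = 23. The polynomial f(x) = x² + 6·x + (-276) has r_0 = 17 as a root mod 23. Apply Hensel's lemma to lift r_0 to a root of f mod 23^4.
r_3 = 57080 (mod 279841)

Hensel: r_{i+1} = r_i − f(r_i)·(f′(r_i))^{-1} mod 23^{i+2}, f′(x) = 2x + 6. Iterate:
  r_0 = 17 (mod 23)
  r_1 = 477 (mod 529)
  r_2 = 8412 (mod 12167)
  r_3 = 57080 (mod 279841)
Final: r = 57080 satisfies f(r) ≡ 0 mod 23^4.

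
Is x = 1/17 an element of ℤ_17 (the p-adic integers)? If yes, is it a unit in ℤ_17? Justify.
x ∉ ℤ_17 (v_17(x) = -1 < 0)

ℤ_17 = {x ∈ ℚ_17 : v_17(x) ≥ 0} and ℤ_17^× = {x ∈ ℤ_17 : v_17(x) = 0}. Here v_17(1/17) = v_17(num) − v_17(den) = -1; compare against these criteria.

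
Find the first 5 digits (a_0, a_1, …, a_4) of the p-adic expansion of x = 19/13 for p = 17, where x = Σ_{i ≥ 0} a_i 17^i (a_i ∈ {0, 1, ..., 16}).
(a_0, …, a_4) = (8, 14, 7, 10, 2)

v_17(19/13) = 0 (numerator and denominator both coprime to 17), so x ∈ ℤ_17^×. Compute digits iteratively via a_i = x_i mod 17, x_{i+1} = (x_i − a_i)/17, with x_0 = x:
  x_0 = 19/13;  a_0 = 8;  x_1 = (x_0 − 8)/17 = -5/13
  x_1 = -5/13;  a_1 = 14;  x_2 = (x_1 − 14)/17 = -11/13
  x_2 = -11/13;  a_2 = 7;  x_3 = (x_2 − 7)/17 = -6/13
  x_3 = -6/13;  a_3 = 10;  x_4 = (x_3 − 10)/17 = -8/13
  x_4 = -8/13;  a_4 = 2;  x_5 = (x_4 − 2)/17 = -2/13
Digits: (8, 14, 7, 10, 2).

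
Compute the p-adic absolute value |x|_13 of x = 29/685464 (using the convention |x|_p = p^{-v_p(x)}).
|29/685464|_13 = 28561

Step 1 — compute v_13(x) by factoring powers of 13 out of the numerator and denominator: v_13(29/685464) = -4. Step 2 — apply |x|_p = p^{-v_p(x)} = 13^{4} = 28561.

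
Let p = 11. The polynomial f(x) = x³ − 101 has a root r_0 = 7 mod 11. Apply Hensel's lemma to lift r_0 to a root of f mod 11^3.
r_2 = 612 (mod 1331)

Hensel: r_{i+1} = r_i − f(r_i)/f′(r_i) mod 11^{i+2}, where f′(x) = 3x². Iterate:
  r_0 = 7 (mod 11)
  r_1 = 7 (mod 121)
  r_2 = 612 (mod 1331)
Final: r = 612 with f(r) ≡ 0 mod 11^3.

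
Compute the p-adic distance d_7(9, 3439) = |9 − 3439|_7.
d_7(9, 3439) = 1/343

Step 1 — x − y = 9 − 3439 = -3430. Step 2 — v_7(-3430) = 3 (factor: -3430 = −(7^3 · 10); the sign does not affect v_p). Step 3 — |x − y|_7 = 7^{-3} = 1/343.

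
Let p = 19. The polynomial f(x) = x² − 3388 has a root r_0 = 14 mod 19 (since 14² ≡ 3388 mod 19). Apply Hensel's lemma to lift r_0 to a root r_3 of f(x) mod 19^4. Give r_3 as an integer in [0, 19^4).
r_3 = 67274 (mod 130321)

Hensel's recurrence: r_{i+1} = r_i − f(r_i)·(f′(r_i))^{-1} mod 19^{i+2}, with f′(x) = 2x. Iterate:
  r_0 = 14 (mod 19)
  r_1 = 128 (mod 361)
  r_2 = 5543 (mod 6859)
  r_3 = 67274 (mod 130321)
Final: r_3 = 67274, and one checks f(r_3) ≡ 0 mod 19^4.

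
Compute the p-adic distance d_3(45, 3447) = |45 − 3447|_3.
d_3(45, 3447) = 1/243

Step 1 — x − y = 45 − 3447 = -3402. Step 2 — v_3(-3402) = 5 (factor: -3402 = −(3^5 · 14); the sign does not affect v_p). Step 3 — |x − y|_3 = 3^{-5} = 1/243.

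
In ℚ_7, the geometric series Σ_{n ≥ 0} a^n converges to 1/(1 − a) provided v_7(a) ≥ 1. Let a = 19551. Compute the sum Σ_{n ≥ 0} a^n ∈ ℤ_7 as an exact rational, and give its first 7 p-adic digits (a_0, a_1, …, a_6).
Σ a^n = 1/(1 − a) = -1/19550;  first 7 digits = (1, 0, 0, 1, 1, 1, 1)

v_7(a) = 3 ≥ 1, so the series converges in ℤ_7 to 1/(1 − a) = 1/(1 − 19551) = -1/19550. Expand this rational in ℤ_7: compute digits iteratively via d_i = x_i mod 7, x_{i+1} = (x_i − d_i)/7. The first 7 digits are (1, 0, 0, 1, 1, 1, 1).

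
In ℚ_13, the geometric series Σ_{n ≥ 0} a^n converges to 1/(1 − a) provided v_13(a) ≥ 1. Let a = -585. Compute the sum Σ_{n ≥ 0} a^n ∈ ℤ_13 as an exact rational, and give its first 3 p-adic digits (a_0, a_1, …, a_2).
Σ a^n = 1/(1 − a) = 1/586;  first 3 digits = (1, 7, 6)

v_13(a) = 1 ≥ 1, so the series converges in ℤ_13 to 1/(1 − a) = 1/(1 − (-585)) = 1/586. Expand this rational in ℤ_13: compute digits iteratively via d_i = x_i mod 13, x_{i+1} = (x_i − d_i)/13. The first 3 digits are (1, 7, 6).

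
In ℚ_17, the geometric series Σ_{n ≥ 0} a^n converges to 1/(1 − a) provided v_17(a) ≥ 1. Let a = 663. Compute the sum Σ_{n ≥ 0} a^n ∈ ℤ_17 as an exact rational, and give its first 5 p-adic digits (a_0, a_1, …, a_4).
Σ a^n = 1/(1 − a) = -1/662;  first 5 digits = (1, 5, 10, 10, 5)

v_17(a) = 1 ≥ 1, so the series converges in ℤ_17 to 1/(1 − a) = 1/(1 − 663) = -1/662. Expand this rational in ℤ_17: compute digits iteratively via d_i = x_i mod 17, x_{i+1} = (x_i − d_i)/17. The first 5 digits are (1, 5, 10, 10, 5).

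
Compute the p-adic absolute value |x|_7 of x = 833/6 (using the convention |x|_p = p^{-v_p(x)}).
|833/6|_7 = 1/49

Step 1 — compute v_7(x) by factoring powers of 7 out of the numerator and denominator: v_7(833/6) = 2. Step 2 — apply |x|_p = p^{-v_p(x)} = 7^{-2} = 1/49.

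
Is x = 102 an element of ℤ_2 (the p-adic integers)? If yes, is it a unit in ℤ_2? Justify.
x ∈ ℤ_2 but not a unit; v_2(x) = 1 > 0

ℤ_2 = {x ∈ ℚ_2 : v_2(x) ≥ 0} and ℤ_2^× = {x ∈ ℤ_2 : v_2(x) = 0}. Here v_2(102) = v_2(num) − v_2(den) = 1; compare against these criteria.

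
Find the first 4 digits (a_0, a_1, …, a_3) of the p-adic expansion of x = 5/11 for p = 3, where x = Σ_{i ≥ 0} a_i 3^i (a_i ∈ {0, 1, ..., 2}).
(a_0, …, a_3) = (1, 2, 2, 1)

v_3(5/11) = 0 (numerator and denominator both coprime to 3), so x ∈ ℤ_3^×. Compute digits iteratively via a_i = x_i mod 3, x_{i+1} = (x_i − a_i)/3, with x_0 = x:
  x_0 = 5/11;  a_0 = 1;  x_1 = (x_0 − 1)/3 = -2/11
  x_1 = -2/11;  a_1 = 2;  x_2 = (x_1 − 2)/3 = -8/11
  x_2 = -8/11;  a_2 = 2;  x_3 = (x_2 − 2)/3 = -10/11
  x_3 = -10/11;  a_3 = 1;  x_4 = (x_3 − 1)/3 = -7/11
Digits: (1, 2, 2, 1).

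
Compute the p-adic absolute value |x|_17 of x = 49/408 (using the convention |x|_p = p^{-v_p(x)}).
|49/408|_17 = 17

Step 1 — compute v_17(x) by factoring powers of 17 out of the numerator and denominator: v_17(49/408) = -1. Step 2 — apply |x|_p = p^{-v_p(x)} = 17^{1} = 17.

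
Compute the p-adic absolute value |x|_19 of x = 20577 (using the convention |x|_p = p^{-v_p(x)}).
|20577|_19 = 1/6859

Step 1 — compute v_19(x) by factoring powers of 19 out of the numerator and denominator: v_19(20577) = 3. Step 2 — apply |x|_p = p^{-v_p(x)} = 19^{-3} = 1/6859.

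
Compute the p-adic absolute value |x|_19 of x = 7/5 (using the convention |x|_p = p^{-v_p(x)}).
|7/5|_19 = 1

Step 1 — compute v_19(x) by factoring powers of 19 out of the numerator and denominator: v_19(7/5) = 0. Step 2 — apply |x|_p = p^{-v_p(x)} = 19^{0} = 1.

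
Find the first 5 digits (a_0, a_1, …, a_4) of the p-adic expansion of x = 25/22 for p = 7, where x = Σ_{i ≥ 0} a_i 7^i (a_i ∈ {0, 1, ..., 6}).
(a_0, …, a_4) = (4, 5, 4, 6, 0)

v_7(25/22) = 0 (numerator and denominator both coprime to 7), so x ∈ ℤ_7^×. Compute digits iteratively via a_i = x_i mod 7, x_{i+1} = (x_i − a_i)/7, with x_0 = x:
  x_0 = 25/22;  a_0 = 4;  x_1 = (x_0 − 4)/7 = -9/22
  x_1 = -9/22;  a_1 = 5;  x_2 = (x_1 − 5)/7 = -17/22
  x_2 = -17/22;  a_2 = 4;  x_3 = (x_2 − 4)/7 = -15/22
  x_3 = -15/22;  a_3 = 6;  x_4 = (x_3 − 6)/7 = -21/22
  x_4 = -21/22;  a_4 = 0;  x_5 = (x_4 − 0)/7 = -3/22
Digits: (4, 5, 4, 6, 0).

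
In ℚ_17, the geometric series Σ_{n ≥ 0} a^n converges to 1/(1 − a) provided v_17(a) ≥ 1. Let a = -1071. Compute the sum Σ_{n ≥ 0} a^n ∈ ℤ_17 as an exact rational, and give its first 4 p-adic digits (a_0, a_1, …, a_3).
Σ a^n = 1/(1 − a) = 1/1072;  first 4 digits = (1, 5, 4, 1)

v_17(a) = 1 ≥ 1, so the series converges in ℤ_17 to 1/(1 − a) = 1/(1 − (-1071)) = 1/1072. Expand this rational in ℤ_17: compute digits iteratively via d_i = x_i mod 17, x_{i+1} = (x_i − d_i)/17. The first 4 digits are (1, 5, 4, 1).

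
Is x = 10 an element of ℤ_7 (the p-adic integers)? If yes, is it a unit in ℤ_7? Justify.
x ∈ ℤ_7^× (unit); v_7(x) = 0

ℤ_7 = {x ∈ ℚ_7 : v_7(x) ≥ 0} and ℤ_7^× = {x ∈ ℤ_7 : v_7(x) = 0}. Here v_7(10) = v_7(num) − v_7(den) = 0; compare against these criteria.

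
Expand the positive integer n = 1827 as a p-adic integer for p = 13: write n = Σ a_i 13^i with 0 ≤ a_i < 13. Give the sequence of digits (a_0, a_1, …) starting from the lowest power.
(a_0, a_1, …) = (7, 10, 10)

Repeated division by 13 gives the digits low-to-high: 1827 = 7 + 10·13^1 + 10·13^2. Digit sequence: (7, 10, 10).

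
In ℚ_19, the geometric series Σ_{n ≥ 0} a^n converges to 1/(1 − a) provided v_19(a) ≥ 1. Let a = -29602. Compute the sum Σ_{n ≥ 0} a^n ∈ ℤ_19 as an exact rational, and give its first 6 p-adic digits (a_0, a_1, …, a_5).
Σ a^n = 1/(1 − a) = 1/29603;  first 6 digits = (1, 0, 13, 14, 16, 11)

v_19(a) = 2 ≥ 1, so the series converges in ℤ_19 to 1/(1 − a) = 1/(1 − (-29602)) = 1/29603. Expand this rational in ℤ_19: compute digits iteratively via d_i = x_i mod 19, x_{i+1} = (x_i − d_i)/19. The first 6 digits are (1, 0, 13, 14, 16, 11).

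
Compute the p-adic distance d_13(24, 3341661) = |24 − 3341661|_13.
d_13(24, 3341661) = 1/371293

Step 1 — x − y = 24 − 3341661 = -3341637. Step 2 — v_13(-3341637) = 5 (factor: -3341637 = −(13^5 · 9); the sign does not affect v_p). Step 3 — |x − y|_13 = 13^{-5} = 1/371293.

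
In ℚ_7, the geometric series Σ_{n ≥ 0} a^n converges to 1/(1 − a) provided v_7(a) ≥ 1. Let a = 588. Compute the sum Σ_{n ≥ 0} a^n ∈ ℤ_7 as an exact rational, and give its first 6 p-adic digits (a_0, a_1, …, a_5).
Σ a^n = 1/(1 − a) = -1/587;  first 6 digits = (1, 0, 5, 1, 4, 6)

v_7(a) = 2 ≥ 1, so the series converges in ℤ_7 to 1/(1 − a) = 1/(1 − 588) = -1/587. Expand this rational in ℤ_7: compute digits iteratively via d_i = x_i mod 7, x_{i+1} = (x_i − d_i)/7. The first 6 digits are (1, 0, 5, 1, 4, 6).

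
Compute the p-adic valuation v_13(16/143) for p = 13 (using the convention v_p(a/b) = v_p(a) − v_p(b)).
v_13(16/143) = -1

Factor powers of 13 from the numerator and denominator of the reduced fraction: 16 = 13^0 · 16 and 143 = 13^1 · 11. Apply v_p(a/b) = v_p(a) − v_p(b): v_13(16/143) = 0 − 1 = -1.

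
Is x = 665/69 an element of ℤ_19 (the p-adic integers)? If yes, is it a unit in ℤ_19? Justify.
x ∈ ℤ_19 but not a unit; v_19(x) = 1 > 0

ℤ_19 = {x ∈ ℚ_19 : v_19(x) ≥ 0} and ℤ_19^× = {x ∈ ℤ_19 : v_19(x) = 0}. Here v_19(665/69) = v_19(num) − v_19(den) = 1; compare against these criteria.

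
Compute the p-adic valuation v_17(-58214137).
v_17(-58214137) = 5

v_17(n) is the largest exponent k such that 17^k divides n. Factor out: -58214137 = -17^5 · 41. (Sign doesn't affect v_p.) So v_17(-58214137) = 5.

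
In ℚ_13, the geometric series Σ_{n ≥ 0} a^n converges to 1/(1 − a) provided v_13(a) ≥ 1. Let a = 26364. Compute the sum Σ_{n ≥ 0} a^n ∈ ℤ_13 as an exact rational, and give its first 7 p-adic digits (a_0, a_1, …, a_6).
Σ a^n = 1/(1 − a) = -1/26363;  first 7 digits = (1, 0, 0, 12, 0, 0, 1)

v_13(a) = 3 ≥ 1, so the series converges in ℤ_13 to 1/(1 − a) = 1/(1 − 26364) = -1/26363. Expand this rational in ℤ_13: compute digits iteratively via d_i = x_i mod 13, x_{i+1} = (x_i − d_i)/13. The first 7 digits are (1, 0, 0, 12, 0, 0, 1).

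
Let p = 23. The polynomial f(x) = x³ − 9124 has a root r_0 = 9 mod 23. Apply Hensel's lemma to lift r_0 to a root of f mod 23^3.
r_2 = 7369 (mod 12167)

Hensel: r_{i+1} = r_i − f(r_i)/f′(r_i) mod 23^{i+2}, where f′(x) = 3x². Iterate:
  r_0 = 9 (mod 23)
  r_1 = 492 (mod 529)
  r_2 = 7369 (mod 12167)
Final: r = 7369 with f(r) ≡ 0 mod 23^3.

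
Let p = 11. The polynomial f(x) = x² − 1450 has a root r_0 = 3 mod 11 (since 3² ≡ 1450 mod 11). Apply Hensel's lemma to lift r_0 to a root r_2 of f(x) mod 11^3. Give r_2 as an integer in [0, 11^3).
r_2 = 828 (mod 1331)

Hensel's recurrence: r_{i+1} = r_i − f(r_i)·(f′(r_i))^{-1} mod 11^{i+2}, with f′(x) = 2x. Iterate:
  r_0 = 3 (mod 11)
  r_1 = 102 (mod 121)
  r_2 = 828 (mod 1331)
Final: r_2 = 828, and one checks f(r_2) ≡ 0 mod 11^3.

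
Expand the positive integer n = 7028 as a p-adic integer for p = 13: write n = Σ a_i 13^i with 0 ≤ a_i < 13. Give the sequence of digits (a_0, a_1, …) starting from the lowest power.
(a_0, a_1, …) = (8, 7, 2, 3)

Repeated division by 13 gives the digits low-to-high: 7028 = 8 + 7·13^1 + 2·13^2 + 3·13^3. Digit sequence: (8, 7, 2, 3).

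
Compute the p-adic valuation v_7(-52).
v_7(-52) = 0

v_7(n) is the largest exponent k such that 7^k divides n. Factor out: -52 = -7^0 · 52. (Sign doesn't affect v_p.) So v_7(-52) = 0.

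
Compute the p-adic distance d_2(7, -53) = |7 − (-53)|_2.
d_2(7, -53) = 1/4

Step 1 — x − y = 7 − (-53) = 60. Step 2 — v_2(60) = 2 (factor: 60 = (2^2 · 15); the sign does not affect v_p). Step 3 — |x − y|_2 = 2^{-2} = 1/4.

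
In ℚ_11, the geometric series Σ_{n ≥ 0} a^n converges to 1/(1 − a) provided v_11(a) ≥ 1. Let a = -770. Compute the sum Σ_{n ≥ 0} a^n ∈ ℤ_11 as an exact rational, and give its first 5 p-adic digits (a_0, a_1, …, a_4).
Σ a^n = 1/(1 − a) = 1/771;  first 5 digits = (1, 7, 9, 6, 2)

v_11(a) = 1 ≥ 1, so the series converges in ℤ_11 to 1/(1 − a) = 1/(1 − (-770)) = 1/771. Expand this rational in ℤ_11: compute digits iteratively via d_i = x_i mod 11, x_{i+1} = (x_i − d_i)/11. The first 5 digits are (1, 7, 9, 6, 2).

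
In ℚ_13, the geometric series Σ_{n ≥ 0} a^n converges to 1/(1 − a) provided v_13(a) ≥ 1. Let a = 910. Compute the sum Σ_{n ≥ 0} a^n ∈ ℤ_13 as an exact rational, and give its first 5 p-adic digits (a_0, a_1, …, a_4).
Σ a^n = 1/(1 − a) = -1/909;  first 5 digits = (1, 5, 4, 8, 11)

v_13(a) = 1 ≥ 1, so the series converges in ℤ_13 to 1/(1 − a) = 1/(1 − 910) = -1/909. Expand this rational in ℤ_13: compute digits iteratively via d_i = x_i mod 13, x_{i+1} = (x_i − d_i)/13. The first 5 digits are (1, 5, 4, 8, 11).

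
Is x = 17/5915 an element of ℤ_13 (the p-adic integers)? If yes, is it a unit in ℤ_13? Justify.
x ∉ ℤ_13 (v_13(x) = -2 < 0)

ℤ_13 = {x ∈ ℚ_13 : v_13(x) ≥ 0} and ℤ_13^× = {x ∈ ℤ_13 : v_13(x) = 0}. Here v_13(17/5915) = v_13(num) − v_13(den) = -2; compare against these criteria.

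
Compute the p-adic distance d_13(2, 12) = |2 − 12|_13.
d_13(2, 12) = 1

Step 1 — x − y = 2 − 12 = -10. Step 2 — v_13(-10) = 0 (factor: -10 = −(13^0 · 10); the sign does not affect v_p). Step 3 — |x − y|_13 = 13^{0} = 1.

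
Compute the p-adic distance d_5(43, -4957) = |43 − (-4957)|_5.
d_5(43, -4957) = 1/625

Step 1 — x − y = 43 − (-4957) = 5000. Step 2 — v_5(5000) = 4 (factor: 5000 = (5^4 · 8); the sign does not affect v_p). Step 3 — |x − y|_5 = 5^{-4} = 1/625.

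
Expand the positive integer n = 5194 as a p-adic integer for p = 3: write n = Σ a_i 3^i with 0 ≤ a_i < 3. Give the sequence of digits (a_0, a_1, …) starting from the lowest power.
(a_0, a_1, …) = (1, 0, 1, 0, 1, 0, 1, 2)

Repeated division by 3 gives the digits low-to-high: 5194 = 1 + 1·3^2 + 1·3^4 + 1·3^6 + 2·3^7. Digit sequence: (1, 0, 1, 0, 1, 0, 1, 2).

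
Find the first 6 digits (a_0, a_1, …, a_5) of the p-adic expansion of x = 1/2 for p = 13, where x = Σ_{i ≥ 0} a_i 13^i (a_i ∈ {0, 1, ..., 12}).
(a_0, …, a_5) = (7, 6, 6, 6, 6, 6)

v_13(1/2) = 0 (numerator and denominator both coprime to 13), so x ∈ ℤ_13^×. Compute digits iteratively via a_i = x_i mod 13, x_{i+1} = (x_i − a_i)/13, with x_0 = x:
  x_0 = 1/2;  a_0 = 7;  x_1 = (x_0 − 7)/13 = -1/2
  x_1 = -1/2;  a_1 = 6;  x_2 = (x_1 − 6)/13 = -1/2
  x_2 = -1/2;  a_2 = 6;  x_3 = (x_2 − 6)/13 = -1/2
  x_3 = -1/2;  a_3 = 6;  x_4 = (x_3 − 6)/13 = -1/2
  x_4 = -1/2;  a_4 = 6;  x_5 = (x_4 − 6)/13 = -1/2
  x_5 = -1/2;  a_5 = 6;  x_6 = (x_5 − 6)/13 = -1/2
Digits: (7, 6, 6, 6, 6, 6).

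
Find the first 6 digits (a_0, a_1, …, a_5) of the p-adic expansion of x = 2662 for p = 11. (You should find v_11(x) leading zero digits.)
(a_0, …, a_5) = (0, 0, 0, 2, 0, 0)

v_11(2662) = 3, so a_0 = ... = a_2 = 0. Factor out: x = 11^3 · u with u = 2 a unit in ℤ_11. Expand u iteratively via a_{v+i} = u_i mod 11, u_{i+1} = (u_i − a_{v+i})/11:
  u_0 = 2;  a_3 = 2;  u_1 = (u_0 − 2)/11 = 0
  u_1 = 0;  a_4 = 0;  u_2 = (u_1 − 0)/11 = 0
  u_2 = 0;  a_5 = 0;  u_3 = (u_2 − 0)/11 = 0
Digits: (0, 0, 0, 2, 0, 0).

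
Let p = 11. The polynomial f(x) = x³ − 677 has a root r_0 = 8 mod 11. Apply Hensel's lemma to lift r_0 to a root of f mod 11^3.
r_2 = 767 (mod 1331)

Hensel: r_{i+1} = r_i − f(r_i)/f′(r_i) mod 11^{i+2}, where f′(x) = 3x². Iterate:
  r_0 = 8 (mod 11)
  r_1 = 41 (mod 121)
  r_2 = 767 (mod 1331)
Final: r = 767 with f(r) ≡ 0 mod 11^3.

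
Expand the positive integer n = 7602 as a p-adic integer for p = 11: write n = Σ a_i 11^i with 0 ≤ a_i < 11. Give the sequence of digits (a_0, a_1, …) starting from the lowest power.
(a_0, a_1, …) = (1, 9, 7, 5)

Repeated division by 11 gives the digits low-to-high: 7602 = 1 + 9·11^1 + 7·11^2 + 5·11^3. Digit sequence: (1, 9, 7, 5).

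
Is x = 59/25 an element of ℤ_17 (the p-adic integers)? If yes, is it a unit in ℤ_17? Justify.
x ∈ ℤ_17^× (unit); v_17(x) = 0

ℤ_17 = {x ∈ ℚ_17 : v_17(x) ≥ 0} and ℤ_17^× = {x ∈ ℤ_17 : v_17(x) = 0}. Here v_17(59/25) = v_17(num) − v_17(den) = 0; compare against these criteria.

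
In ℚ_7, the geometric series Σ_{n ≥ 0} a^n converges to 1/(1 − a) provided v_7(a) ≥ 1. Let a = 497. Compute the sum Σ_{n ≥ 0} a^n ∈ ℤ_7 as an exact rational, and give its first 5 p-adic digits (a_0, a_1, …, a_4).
Σ a^n = 1/(1 − a) = -1/496;  first 5 digits = (1, 1, 4, 1, 1)

v_7(a) = 1 ≥ 1, so the series converges in ℤ_7 to 1/(1 − a) = 1/(1 − 497) = -1/496. Expand this rational in ℤ_7: compute digits iteratively via d_i = x_i mod 7, x_{i+1} = (x_i − d_i)/7. The first 5 digits are (1, 1, 4, 1, 1).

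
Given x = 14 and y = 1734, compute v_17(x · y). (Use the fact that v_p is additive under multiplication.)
v_17(24276) = 2

v_p(x) = 0 (factor: 14 = 17^0 · 14); v_p(y) = 2 (factor: 1734 = 17^2 · 6). Additivity: v_p(xy) = v_p(x) + v_p(y) = 0 + 2 = 2. (Direct check: xy = 24276 = 17^2 · (84).)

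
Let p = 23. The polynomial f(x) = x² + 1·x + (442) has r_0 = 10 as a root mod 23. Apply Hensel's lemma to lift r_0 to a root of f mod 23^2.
r_1 = 286 (mod 529)

Hensel: r_{i+1} = r_i − f(r_i)·(f′(r_i))^{-1} mod 23^{i+2}, f′(x) = 2x + 1. Iterate:
  r_0 = 10 (mod 23)
  r_1 = 286 (mod 529)
Final: r = 286 satisfies f(r) ≡ 0 mod 23^2.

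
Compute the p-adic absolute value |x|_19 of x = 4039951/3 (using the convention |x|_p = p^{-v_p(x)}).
|4039951/3|_19 = 1/130321

Step 1 — compute v_19(x) by factoring powers of 19 out of the numerator and denominator: v_19(4039951/3) = 4. Step 2 — apply |x|_p = p^{-v_p(x)} = 19^{-4} = 1/130321.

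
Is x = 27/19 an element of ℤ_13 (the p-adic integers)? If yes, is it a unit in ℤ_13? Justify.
x ∈ ℤ_13^× (unit); v_13(x) = 0

ℤ_13 = {x ∈ ℚ_13 : v_13(x) ≥ 0} and ℤ_13^× = {x ∈ ℤ_13 : v_13(x) = 0}. Here v_13(27/19) = v_13(num) − v_13(den) = 0; compare against these criteria.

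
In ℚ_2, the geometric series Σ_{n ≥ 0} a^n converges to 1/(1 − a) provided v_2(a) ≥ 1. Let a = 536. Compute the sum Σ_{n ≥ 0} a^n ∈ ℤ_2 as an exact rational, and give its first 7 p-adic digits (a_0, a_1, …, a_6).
Σ a^n = 1/(1 − a) = -1/535;  first 7 digits = (1, 0, 0, 1, 1, 0, 1)

v_2(a) = 3 ≥ 1, so the series converges in ℤ_2 to 1/(1 − a) = 1/(1 − 536) = -1/535. Expand this rational in ℤ_2: compute digits iteratively via d_i = x_i mod 2, x_{i+1} = (x_i − d_i)/2. The first 7 digits are (1, 0, 0, 1, 1, 0, 1).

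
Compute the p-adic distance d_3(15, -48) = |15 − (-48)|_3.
d_3(15, -48) = 1/9

Step 1 — x − y = 15 − (-48) = 63. Step 2 — v_3(63) = 2 (factor: 63 = (3^2 · 7); the sign does not affect v_p). Step 3 — |x − y|_3 = 3^{-2} = 1/9.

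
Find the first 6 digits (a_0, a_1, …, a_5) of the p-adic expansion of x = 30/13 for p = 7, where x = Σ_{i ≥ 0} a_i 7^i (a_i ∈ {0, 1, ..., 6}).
(a_0, …, a_5) = (5, 5, 3, 0, 1, 2)

v_7(30/13) = 0 (numerator and denominator both coprime to 7), so x ∈ ℤ_7^×. Compute digits iteratively via a_i = x_i mod 7, x_{i+1} = (x_i − a_i)/7, with x_0 = x:
  x_0 = 30/13;  a_0 = 5;  x_1 = (x_0 − 5)/7 = -5/13
  x_1 = -5/13;  a_1 = 5;  x_2 = (x_1 − 5)/7 = -10/13
  x_2 = -10/13;  a_2 = 3;  x_3 = (x_2 − 3)/7 = -7/13
  x_3 = -7/13;  a_3 = 0;  x_4 = (x_3 − 0)/7 = -1/13
  x_4 = -1/13;  a_4 = 1;  x_5 = (x_4 − 1)/7 = -2/13
  x_5 = -2/13;  a_5 = 2;  x_6 = (x_5 − 2)/7 = -4/13
Digits: (5, 5, 3, 0, 1, 2).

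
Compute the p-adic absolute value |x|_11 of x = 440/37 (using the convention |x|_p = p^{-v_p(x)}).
|440/37|_11 = 1/11

Step 1 — compute v_11(x) by factoring powers of 11 out of the numerator and denominator: v_11(440/37) = 1. Step 2 — apply |x|_p = p^{-v_p(x)} = 11^{-1} = 1/11.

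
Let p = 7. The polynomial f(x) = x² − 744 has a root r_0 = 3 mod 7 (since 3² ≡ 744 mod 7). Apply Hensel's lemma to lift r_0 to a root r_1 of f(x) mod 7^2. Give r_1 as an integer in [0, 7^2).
r_1 = 3 (mod 49)

Hensel's recurrence: r_{i+1} = r_i − f(r_i)·(f′(r_i))^{-1} mod 7^{i+2}, with f′(x) = 2x. Iterate:
  r_0 = 3 (mod 7)
  r_1 = 3 (mod 49)
Final: r_1 = 3, and one checks f(r_1) ≡ 0 mod 7^2.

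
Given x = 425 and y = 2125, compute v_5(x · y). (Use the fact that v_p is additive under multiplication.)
v_5(903125) = 5

v_p(x) = 2 (factor: 425 = 5^2 · 17); v_p(y) = 3 (factor: 2125 = 5^3 · 17). Additivity: v_p(xy) = v_p(x) + v_p(y) = 2 + 3 = 5. (Direct check: xy = 903125 = 5^5 · (289).)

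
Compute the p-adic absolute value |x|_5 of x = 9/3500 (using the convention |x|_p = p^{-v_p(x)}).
|9/3500|_5 = 125

Step 1 — compute v_5(x) by factoring powers of 5 out of the numerator and denominator: v_5(9/3500) = -3. Step 2 — apply |x|_p = p^{-v_p(x)} = 5^{3} = 125.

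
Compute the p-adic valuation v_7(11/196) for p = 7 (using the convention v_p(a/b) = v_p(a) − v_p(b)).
v_7(11/196) = -2

Factor powers of 7 from the numerator and denominator of the reduced fraction: 11 = 7^0 · 11 and 196 = 7^2 · 4. Apply v_p(a/b) = v_p(a) − v_p(b): v_7(11/196) = 0 − 2 = -2.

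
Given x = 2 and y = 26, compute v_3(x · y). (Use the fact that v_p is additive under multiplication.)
v_3(52) = 0

v_p(x) = 0 (factor: 2 = 3^0 · 2); v_p(y) = 0 (factor: 26 = 3^0 · 26). Additivity: v_p(xy) = v_p(x) + v_p(y) = 0 + 0 = 0. (Direct check: xy = 52 = 3^0 · (52).)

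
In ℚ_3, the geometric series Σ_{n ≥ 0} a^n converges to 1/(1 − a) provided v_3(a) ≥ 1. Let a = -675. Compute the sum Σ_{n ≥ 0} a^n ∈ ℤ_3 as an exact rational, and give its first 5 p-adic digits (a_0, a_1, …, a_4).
Σ a^n = 1/(1 − a) = 1/676;  first 5 digits = (1, 0, 0, 2, 0)

v_3(a) = 3 ≥ 1, so the series converges in ℤ_3 to 1/(1 − a) = 1/(1 − (-675)) = 1/676. Expand this rational in ℤ_3: compute digits iteratively via d_i = x_i mod 3, x_{i+1} = (x_i − d_i)/3. The first 5 digits are (1, 0, 0, 2, 0).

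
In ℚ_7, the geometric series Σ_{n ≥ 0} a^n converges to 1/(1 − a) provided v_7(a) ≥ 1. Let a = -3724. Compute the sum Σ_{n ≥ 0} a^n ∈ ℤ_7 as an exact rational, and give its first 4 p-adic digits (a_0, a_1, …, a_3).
Σ a^n = 1/(1 − a) = 1/3725;  first 4 digits = (1, 0, 1, 3)

v_7(a) = 2 ≥ 1, so the series converges in ℤ_7 to 1/(1 − a) = 1/(1 − (-3724)) = 1/3725. Expand this rational in ℤ_7: compute digits iteratively via d_i = x_i mod 7, x_{i+1} = (x_i − d_i)/7. The first 4 digits are (1, 0, 1, 3).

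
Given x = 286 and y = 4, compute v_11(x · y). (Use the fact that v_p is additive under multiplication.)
v_11(1144) = 1

v_p(x) = 1 (factor: 286 = 11^1 · 26); v_p(y) = 0 (factor: 4 = 11^0 · 4). Additivity: v_p(xy) = v_p(x) + v_p(y) = 1 + 0 = 1. (Direct check: xy = 1144 = 11^1 · (104).)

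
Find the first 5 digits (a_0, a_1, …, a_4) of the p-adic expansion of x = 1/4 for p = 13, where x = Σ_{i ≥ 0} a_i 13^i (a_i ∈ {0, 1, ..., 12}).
(a_0, …, a_4) = (10, 9, 9, 9, 9)

v_13(1/4) = 0 (numerator and denominator both coprime to 13), so x ∈ ℤ_13^×. Compute digits iteratively via a_i = x_i mod 13, x_{i+1} = (x_i − a_i)/13, with x_0 = x:
  x_0 = 1/4;  a_0 = 10;  x_1 = (x_0 − 10)/13 = -3/4
  x_1 = -3/4;  a_1 = 9;  x_2 = (x_1 − 9)/13 = -3/4
  x_2 = -3/4;  a_2 = 9;  x_3 = (x_2 − 9)/13 = -3/4
  x_3 = -3/4;  a_3 = 9;  x_4 = (x_3 − 9)/13 = -3/4
  x_4 = -3/4;  a_4 = 9;  x_5 = (x_4 − 9)/13 = -3/4
Digits: (10, 9, 9, 9, 9).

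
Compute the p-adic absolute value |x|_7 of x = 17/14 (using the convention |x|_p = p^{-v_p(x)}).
|17/14|_7 = 7

Step 1 — compute v_7(x) by factoring powers of 7 out of the numerator and denominator: v_7(17/14) = -1. Step 2 — apply |x|_p = p^{-v_p(x)} = 7^{1} = 7.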